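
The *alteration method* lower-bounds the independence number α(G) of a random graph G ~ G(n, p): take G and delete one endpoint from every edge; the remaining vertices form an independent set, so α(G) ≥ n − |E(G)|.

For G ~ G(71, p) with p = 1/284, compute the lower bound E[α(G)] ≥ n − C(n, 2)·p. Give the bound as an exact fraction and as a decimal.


E[|E(G)|] = C(71, 2)·p = 2485 · (1/284) = 35/4.
E[α(G)] ≥ n − E[|E(G)|] = 71 − 35/4 = 249/4.
Numerically: ≈ 62.25000.
(This is only a lower bound; the true E[α(G)] may be larger.)

E[α(G)] ≥ 249/4 ≈ 62.25000.


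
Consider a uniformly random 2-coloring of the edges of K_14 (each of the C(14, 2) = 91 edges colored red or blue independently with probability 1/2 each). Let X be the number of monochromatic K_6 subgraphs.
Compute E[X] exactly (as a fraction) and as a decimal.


Let X = Σ_S X_S over the C(14, 6) = 3003 subsets S of size 6, where X_S = 1 if the K_6 on S is monochromatic.
For a fixed S, the K_6 on S has C(6, 2) = 15 edges. P[all 15 edges red] = (1/2)^15, and likewise for blue, so P[monochromatic] = 2·(1/2)^15 = 2^{1 − 15} = 1/16384.
Summing: E[X] = C(14, 6) · 2^{1 − 15} = 3003 · 1/16384 = 3003/16384.
Numerically: E[X] ≈ 0.1833.

E[X] = C(14,6)·2^(1−C(6,2)) = 3003/16384 ≈ 0.1833.


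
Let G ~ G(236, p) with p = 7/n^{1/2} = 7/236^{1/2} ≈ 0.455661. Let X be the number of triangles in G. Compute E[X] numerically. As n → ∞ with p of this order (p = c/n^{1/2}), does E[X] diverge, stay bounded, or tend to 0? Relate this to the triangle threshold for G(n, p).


Number of potential triangles: C(236, 3) = 2162940.
Each occurs with probability p³ ≈ (0.455661)³ ≈ 9.46076196e-02.
By linearity: E[X] = C(236, 3)·p³ ≈ 2162940 · 9.46076196e-02 ≈ 204630.604807.
Since α = 1/2 < 1, p = c/n^{1/2} ≫ 1/n is above the triangle threshold p ~ 1/n. Asymptotically E[X] ~ (c³/6)·n^{3(1−α)} = (7³/6)·n^{1.5} → ∞; triangles are abundant w.h.p.

E[X] ≈ 204630.604807; in regime p = Θ(1/n^{1/2}) E[X] diverges (above the triangle threshold p ~ 1/n).


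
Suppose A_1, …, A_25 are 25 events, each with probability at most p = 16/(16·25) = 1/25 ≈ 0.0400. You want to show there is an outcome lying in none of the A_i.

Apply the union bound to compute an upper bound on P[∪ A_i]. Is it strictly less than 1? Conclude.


Union bound: P[∪_{i=1}^{25} A_i] ≤ Σ_i P[A_i] ≤ 25·p = 25·(1/25) = 1.
Numerically: 1 ≈ 1.0000.
Is 1 < 1? NO.
Since the bound 1 is ≥ 1, the union bound is uninformative here; it does NOT by itself certify existence.

25·p = 1 ≈ 1.0000; existence NOT certified by the union bound.


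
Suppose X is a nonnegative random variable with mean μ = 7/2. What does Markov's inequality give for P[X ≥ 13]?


μ = E[X] = 7/2, a = 13.
Markov: P[X ≥ 13] ≤ μ/a = (7/2)/13 = 7/26.
Numerically: ≈ 0.269231.
(Since a = 13 > μ = 3.500000, the bound 7/26 is < 1 and informative.)

P[X ≥ 13] ≤ 7/26 ≈ 0.269231.


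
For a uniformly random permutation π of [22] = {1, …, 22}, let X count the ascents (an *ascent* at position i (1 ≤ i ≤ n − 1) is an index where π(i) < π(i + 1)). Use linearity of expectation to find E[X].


Write X = Σ X_I over i = 1, …, 21, with X_I the indicator of one ascent.
There are 21 indicators.
For each fixed i, the pair (π(i), π(i+1)) is a uniformly random ordered pair of distinct values from {1, …, 22}; by symmetry P[π(i) < π(i+1)] = 1/2.
By linearity: E[X] = 21 · (1/2) = (22 − 1) · (1/2) = 21/2 ≈ 10.50000.

E[X] = 21/2 = 10.50000.


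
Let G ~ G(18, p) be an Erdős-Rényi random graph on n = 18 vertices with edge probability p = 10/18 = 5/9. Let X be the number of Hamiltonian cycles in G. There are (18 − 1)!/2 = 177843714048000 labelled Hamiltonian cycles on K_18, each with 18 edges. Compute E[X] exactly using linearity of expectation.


K_18 has (18 − 1)!/2 = 177843714048000 labelled Hamiltonian cycles.
For each such Hamiltonian cycle H, let X_H = 1 if all 18 edges of H are present in G. Then P[X_H = 1] = p^{18} = (5/9)^{18} = 3814697265625/150094635296999121.
By linearity: E[X] = Σ_H E[X_H] = 177843714048000 · p^{18} = 177843714048000 · 3814697265625/150094635296999121 = 930617187500000000000000/205891132094649.
Numerically: E[X] ≈ 4.51995e+09.

E[X] = 177843714048000 · (5/9)^{18} = 930617187500000000000000/205891132094649 ≈ 4.51995e+09.


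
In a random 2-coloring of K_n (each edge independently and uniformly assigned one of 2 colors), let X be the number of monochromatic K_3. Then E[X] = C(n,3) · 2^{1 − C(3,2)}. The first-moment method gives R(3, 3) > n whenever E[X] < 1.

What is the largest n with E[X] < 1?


We need C(n, 3) · 2^{1 − 3} < 1, i.e. C(n, 3) < 2^{3 − 1} = 4.
Check values of n near the boundary:
  n = 3: C(3, 3) = 1; 1 < 4? YES
  n = 4: C(4, 3) = 4; 4 < 4? NO
The largest n with C(n, 3) < 4 is n = 3 (where E[X] = 1/4 ≈ 0.250000). Hence R(3, 3) > 3, i.e. R(3, 3) ≥ 4.

Largest n = 3; hence R(3, 3) > 3.


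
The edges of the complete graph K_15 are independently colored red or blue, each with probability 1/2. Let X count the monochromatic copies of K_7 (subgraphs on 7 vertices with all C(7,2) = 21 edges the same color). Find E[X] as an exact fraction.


Let X = Σ_S X_S over the C(15, 7) = 6435 subsets S of size 7, where X_S = 1 if the K_7 on S is monochromatic.
For a fixed S, the K_7 on S has C(7, 2) = 21 edges. P[all 21 edges red] = (1/2)^21, and likewise for blue, so P[monochromatic] = 2·(1/2)^21 = 2^{1 − 21} = 1/1048576.
By linearity of expectation: E[X] = C(15, 7) · 2^{1 − 21} = 6435 · 1/1048576 = 6435/1048576.
Numerically: E[X] ≈ 0.006.

E[X] = C(15,7)·2^(1−C(7,2)) = 6435/1048576 ≈ 0.006.


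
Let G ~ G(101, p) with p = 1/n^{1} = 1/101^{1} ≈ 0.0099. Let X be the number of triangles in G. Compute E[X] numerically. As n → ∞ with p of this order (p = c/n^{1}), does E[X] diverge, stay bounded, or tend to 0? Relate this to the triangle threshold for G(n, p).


Number of potential triangles: C(101, 3) = 166650.
Each occurs with probability p³ ≈ (0.0099)³ ≈ 9.70590e-07.
By linearity: E[X] = C(101, 3)·p³ ≈ 166650 · 9.70590e-07 ≈ 0.162.
Here α = 1, so p = 1/n is exactly at the triangle threshold p ~ 1/n. Asymptotically E[X] → c³/6 = 1³/6 = 1/6 ≈ 0.167, a bounded constant. In this regime the triangle count is asymptotically Poisson(c³/6).

E[X] ≈ 0.162; in regime p = Θ(1/n^{1}) E[X] stays bounded (at the triangle threshold p ~ 1/n).


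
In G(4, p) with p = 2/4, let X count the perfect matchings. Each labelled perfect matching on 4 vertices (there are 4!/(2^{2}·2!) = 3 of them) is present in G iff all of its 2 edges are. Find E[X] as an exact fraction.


K_4 has 4!/(2^{2}·2!) = 3 labelled perfect matchings.
For each such perfect matching H, let X_H = 1 if all 2 edges of H are present in G. Then P[X_H = 1] = p^{2} = (1/2)^{2} = 1/4.
By linearity: E[X] = Σ_H E[X_H] = 3 · p^{2} = 3 · 1/4 = 3/4.
Numerically: E[X] ≈ 0.75.

E[X] = 3 · (1/2)^{2} = 3/4 ≈ 0.75.


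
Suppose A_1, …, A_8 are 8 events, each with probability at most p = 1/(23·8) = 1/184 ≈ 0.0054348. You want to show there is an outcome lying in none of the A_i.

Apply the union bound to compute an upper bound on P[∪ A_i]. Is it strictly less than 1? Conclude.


Union bound: P[∪_{i=1}^{8} A_i] ≤ Σ_i P[A_i] ≤ 8·p = 8·(1/184) = 1/23.
Numerically: 1/23 ≈ 0.0434783.
Is 1/23 < 1? YES.
Since P[∪ A_i] ≤ 1/23 < 1, the complement has P[∩ A_i^c] ≥ 1 − 1/23 = 22/23 > 0, so some outcome avoids every A_i.

8·p = 1/23 ≈ 0.0434783; existence CERTIFIED by the union bound.


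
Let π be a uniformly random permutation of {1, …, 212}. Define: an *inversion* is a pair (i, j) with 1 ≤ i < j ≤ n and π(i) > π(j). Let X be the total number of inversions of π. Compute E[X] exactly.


Write X = Σ X_I over the C(212, 2) = 22366 pairs i < j, with X_I the indicator of one inversion.
There are 22366 indicators.
For each fixed pair i < j, the values π(i) and π(j) are two distinct elements of {1, …, 212} in uniformly random order; by symmetry P[π(i) > π(j)] = 1/2.
By linearity: E[X] = 22366 · (1/2) = C(212, 2) · (1/2) = 22366/2 = 11183 ≈ 11183.000000.

E[X] = 11183 = 11183.000000.


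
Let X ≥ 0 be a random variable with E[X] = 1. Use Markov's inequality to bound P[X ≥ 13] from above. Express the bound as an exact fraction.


μ = E[X] = 1, a = 13.
Markov: P[X ≥ 13] ≤ μ/a = (1)/13 = 1/13.
Numerically: ≈ 0.07692.
(Since a = 13 > μ = 1.00000, the bound 1/13 is < 1 and informative.)

P[X ≥ 13] ≤ 1/13 ≈ 0.07692.


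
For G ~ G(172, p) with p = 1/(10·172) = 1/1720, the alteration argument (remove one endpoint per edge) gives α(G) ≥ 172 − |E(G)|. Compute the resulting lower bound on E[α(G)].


E[|E(G)|] = C(172, 2)·p = 14706 · (1/1720) = 171/20.
E[α(G)] ≥ n − E[|E(G)|] = 172 − 171/20 = 3269/20.
Numerically: ≈ 163.450000.
(This is only a lower bound; the true E[α(G)] may be larger.)

E[α(G)] ≥ 3269/20 ≈ 163.450000.


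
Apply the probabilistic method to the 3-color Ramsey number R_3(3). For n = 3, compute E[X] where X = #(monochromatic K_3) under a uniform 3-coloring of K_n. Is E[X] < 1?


E[X] = C(3, 3) · 3^{1 − 3} = 1 · 3^{−2} = 1/9.
As a reduced fraction: E[X] = 1/9 ≈ 0.111.
Is E[X] < 1? YES.
Since E[X] < 1, there exists a 3-coloring of K_{3} with no monochromatic K_3; hence R_3(3) > 3.

E[X] = 1/9 ≈ 0.111; E[X] < 1, so R_3(3) > 3.


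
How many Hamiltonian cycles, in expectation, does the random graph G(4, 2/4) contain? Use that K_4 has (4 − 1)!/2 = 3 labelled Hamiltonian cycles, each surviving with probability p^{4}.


K_4 has (4 − 1)!/2 = 3 labelled Hamiltonian cycles.
For each such Hamiltonian cycle H, let X_H = 1 if all 4 edges of H are present in G. Then P[X_H = 1] = p^{4} = (1/2)^{4} = 1/16.
Summing the indicators: E[X] = Σ_H E[X_H] = 3 · p^{4} = 3 · 1/16 = 3/16.
Numerically: E[X] ≈ 0.1875.

E[X] = 3 · (1/2)^{4} = 3/16 ≈ 0.1875.


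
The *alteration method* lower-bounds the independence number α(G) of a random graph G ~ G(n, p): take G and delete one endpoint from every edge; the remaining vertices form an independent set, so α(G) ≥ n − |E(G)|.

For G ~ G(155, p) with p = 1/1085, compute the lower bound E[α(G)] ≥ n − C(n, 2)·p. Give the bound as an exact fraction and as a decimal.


E[|E(G)|] = C(155, 2)·p = 11935 · (1/1085) = 11.
E[α(G)] ≥ n − E[|E(G)|] = 155 − 11 = 144.
Numerically: ≈ 144.000.
(This is only a lower bound; the true E[α(G)] may be larger.)

E[α(G)] ≥ 144 ≈ 144.000.


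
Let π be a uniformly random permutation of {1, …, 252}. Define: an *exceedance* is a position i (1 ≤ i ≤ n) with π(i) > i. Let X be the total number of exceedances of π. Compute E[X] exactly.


Write X = Σ_{i=1}^{252} X_i, where X_i = 1_{π(i) > i}.
For each fixed i, π(i) is uniform over {1, …, 252} (marginal of a uniform permutation), so P[π(i) > i] = (n − i)/n. Summing: Σ_{i=1}^{252} (n − i)/n = (0 + 1 + … + 251)/252 = 252(252 − 1)/(2·252) = (252 − 1)/2.
Hence E[X] = Σ_{i=1}^{252} (252 − i)/252 = 251/2 ≈ 125.5000.

E[X] = 251/2 = 125.5000.


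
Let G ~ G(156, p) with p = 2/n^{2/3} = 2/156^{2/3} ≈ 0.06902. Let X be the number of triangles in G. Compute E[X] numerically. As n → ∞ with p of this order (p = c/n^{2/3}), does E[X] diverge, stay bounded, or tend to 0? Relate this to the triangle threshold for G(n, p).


Number of potential triangles: C(156, 3) = 620620.
Each occurs with probability p³ ≈ (0.06902)³ ≈ 3.287311e-04.
By linearity: E[X] = C(156, 3)·p³ ≈ 620620 · 3.287311e-04 ≈ 204.0171.
Since α = 2/3 < 1, p = c/n^{2/3} ≫ 1/n is above the triangle threshold p ~ 1/n. Asymptotically E[X] ~ (c³/6)·n^{3(1−α)} = (2³/6)·n^{1} → ∞; triangles are abundant w.h.p.

E[X] ≈ 204.0171; in regime p = Θ(1/n^{2/3}) E[X] diverges (above the triangle threshold p ~ 1/n).


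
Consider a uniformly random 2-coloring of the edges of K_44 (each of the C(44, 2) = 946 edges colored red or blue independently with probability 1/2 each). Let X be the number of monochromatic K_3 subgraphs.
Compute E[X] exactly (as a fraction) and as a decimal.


Let X = Σ_S X_S over the C(44, 3) = 13244 subsets S of size 3, where X_S = 1 if the K_3 on S is monochromatic.
For a fixed S, the K_3 on S has C(3, 2) = 3 edges. P[all 3 edges red] = (1/2)^3, and likewise for blue, so P[monochromatic] = 2·(1/2)^3 = 2^{1 − 3} = 1/4.
Summing: E[X] = C(44, 3) · 2^{1 − 3} = 13244 · 1/4 = 3311.
Numerically: E[X] ≈ 3311.0000.

E[X] = C(44,3)·2^(1−C(3,2)) = 3311 ≈ 3311.0000.


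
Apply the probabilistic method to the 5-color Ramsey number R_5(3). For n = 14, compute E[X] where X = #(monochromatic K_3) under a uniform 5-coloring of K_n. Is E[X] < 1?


E[X] = C(14, 3) · 5^{1 − 3} = 364 · 5^{−2} = 364/25.
As a reduced fraction: E[X] = 364/25 ≈ 14.560000.
Is E[X] < 1? NO.
Since E[X] ≥ 1, the first-moment bound is inconclusive at n = 14; it does NOT by itself certify R_5(3) > 14.

E[X] = 364/25 ≈ 14.560000; E[X] ≥ 1; first-moment method inconclusive here.


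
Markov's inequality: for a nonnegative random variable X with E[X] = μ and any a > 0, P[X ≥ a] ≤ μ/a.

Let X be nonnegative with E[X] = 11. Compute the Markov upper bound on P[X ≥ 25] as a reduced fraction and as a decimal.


μ = E[X] = 11, a = 25.
Markov: P[X ≥ 25] ≤ μ/a = (11)/25 = 11/25.
Numerically: ≈ 0.440000.
(Since a = 25 > μ = 11.000000, the bound 11/25 is < 1 and informative.)

P[X ≥ 25] ≤ 11/25 ≈ 0.440000.


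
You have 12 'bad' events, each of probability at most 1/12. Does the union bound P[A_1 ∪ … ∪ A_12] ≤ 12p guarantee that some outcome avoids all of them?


Union bound: P[∪_{i=1}^{12} A_i] ≤ Σ_i P[A_i] ≤ 12·p = 12·(1/12) = 1.
Numerically: 1 ≈ 1.000000.
Is 1 < 1? NO.
Since the bound 1 is ≥ 1, the union bound is uninformative here; it does NOT by itself certify existence.

12·p = 1 ≈ 1.000000; existence NOT certified by the union bound.


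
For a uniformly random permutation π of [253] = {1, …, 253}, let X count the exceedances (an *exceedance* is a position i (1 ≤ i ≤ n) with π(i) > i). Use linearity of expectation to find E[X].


Write X = Σ_{i=1}^{253} X_i, where X_i = 1_{π(i) > i}.
For each fixed i, π(i) is uniform over {1, …, 253} (marginal of a uniform permutation), so P[π(i) > i] = (n − i)/n. Summing: Σ_{i=1}^{253} (n − i)/n = (0 + 1 + … + 252)/253 = 253(253 − 1)/(2·253) = (253 − 1)/2.
Hence E[X] = Σ_{i=1}^{253} (253 − i)/253 = 126 ≈ 126.00000.

E[X] = 126 = 126.00000.


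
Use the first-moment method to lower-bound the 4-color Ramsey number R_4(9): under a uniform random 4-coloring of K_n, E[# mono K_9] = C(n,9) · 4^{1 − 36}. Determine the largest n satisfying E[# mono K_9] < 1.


We need C(n, 9) · 4^{1 − 36} < 1, i.e. C(n, 9) < 4^{36 − 1} = 1180591620717411303424.
Check values of n near the boundary:
  n = 912: C(912, 9) = 1156095740032081475120; 1156095740032081475120 < 1180591620717411303424? YES
  n = 913: C(913, 9) = 1167605542753639808390; 1167605542753639808390 < 1180591620717411303424? YES
  n = 914: C(914, 9) = 1179217089587653905932; 1179217089587653905932 < 1180591620717411303424? YES
  n = 915: C(915, 9) = 1190931166636537885130; 1190931166636537885130 < 1180591620717411303424? NO
The largest n with C(n, 9) < 1180591620717411303424 is n = 914 (where E[X] = 294804272396913476483/295147905179352825856 ≈ 0.9988357). Hence R_4(9) > 914, i.e. R_4(9) ≥ 915.

Largest n = 914; hence R_4(9) > 914.


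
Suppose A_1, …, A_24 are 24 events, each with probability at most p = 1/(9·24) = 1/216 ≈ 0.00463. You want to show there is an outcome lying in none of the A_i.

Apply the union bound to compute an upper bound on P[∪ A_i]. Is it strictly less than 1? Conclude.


Union bound: P[∪_{i=1}^{24} A_i] ≤ Σ_i P[A_i] ≤ 24·p = 24·(1/216) = 1/9.
Numerically: 1/9 ≈ 0.11111.
Is 1/9 < 1? YES.
Since P[∪ A_i] ≤ 1/9 < 1, the complement has P[∩ A_i^c] ≥ 1 − 1/9 = 8/9 > 0, so some outcome avoids every A_i.

24·p = 1/9 ≈ 0.11111; existence CERTIFIED by the union bound.


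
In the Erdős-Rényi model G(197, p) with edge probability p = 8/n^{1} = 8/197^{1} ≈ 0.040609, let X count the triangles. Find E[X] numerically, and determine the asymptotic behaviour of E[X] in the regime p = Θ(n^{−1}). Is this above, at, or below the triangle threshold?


Number of potential triangles: C(197, 3) = 1254890.
Each occurs with probability p³ ≈ (0.040609)³ ≈ 6.6968610e-05.
By linearity: E[X] = C(197, 3)·p³ ≈ 1254890 · 6.6968610e-05 ≈ 84.03824.
Here α = 1, so p = 8/n is exactly at the triangle threshold p ~ 1/n. Asymptotically E[X] → c³/6 = 8³/6 = 256/3 ≈ 85.33333, a bounded constant. In this regime the triangle count is asymptotically Poisson(c³/6).

E[X] ≈ 84.03824; in regime p = Θ(1/n^{1}) E[X] stays bounded (at the triangle threshold p ~ 1/n).


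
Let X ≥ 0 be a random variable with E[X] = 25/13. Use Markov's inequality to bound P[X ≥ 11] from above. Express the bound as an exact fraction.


μ = E[X] = 25/13, a = 11.
Markov: P[X ≥ 11] ≤ μ/a = (25/13)/11 = 25/143.
Numerically: ≈ 0.1748.
(Since a = 11 > μ = 1.9231, the bound 25/143 is < 1 and informative.)

P[X ≥ 11] ≤ 25/143 ≈ 0.1748.


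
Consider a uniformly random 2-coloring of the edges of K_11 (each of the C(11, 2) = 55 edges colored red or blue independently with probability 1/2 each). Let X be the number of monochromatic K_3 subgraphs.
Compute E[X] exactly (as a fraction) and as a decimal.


Let X = Σ_S X_S over the C(11, 3) = 165 subsets S of size 3, where X_S = 1 if the K_3 on S is monochromatic.
For a fixed S, the K_3 on S has C(3, 2) = 3 edges. P[all 3 edges red] = (1/2)^3, and likewise for blue, so P[monochromatic] = 2·(1/2)^3 = 2^{1 − 3} = 1/4.
By linearity: E[X] = C(11, 3) · 2^{1 − 3} = 165 · 1/4 = 165/4.
Numerically: E[X] ≈ 41.250000.

E[X] = C(11,3)·2^(1−C(3,2)) = 165/4 ≈ 41.250000.


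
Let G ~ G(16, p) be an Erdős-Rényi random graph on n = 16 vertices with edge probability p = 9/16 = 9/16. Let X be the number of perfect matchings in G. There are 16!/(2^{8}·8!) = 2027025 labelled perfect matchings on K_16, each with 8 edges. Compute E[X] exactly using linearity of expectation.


K_16 has 16!/(2^{8}·8!) = 2027025 labelled perfect matchings.
For each such perfect matching H, let X_H = 1 if all 8 edges of H are present in G. Then P[X_H = 1] = p^{8} = (9/16)^{8} = 43046721/4294967296.
By linearity: E[X] = Σ_H E[X_H] = 2027025 · p^{8} = 2027025 · 43046721/4294967296 = 87256779635025/4294967296.
Numerically: E[X] ≈ 20316.

E[X] = 2027025 · (9/16)^{8} = 87256779635025/4294967296 ≈ 20316.


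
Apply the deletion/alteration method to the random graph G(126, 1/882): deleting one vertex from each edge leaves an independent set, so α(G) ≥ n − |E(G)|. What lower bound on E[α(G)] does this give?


E[|E(G)|] = C(126, 2)·p = 7875 · (1/882) = 125/14.
E[α(G)] ≥ n − E[|E(G)|] = 126 − 125/14 = 1639/14.
Numerically: ≈ 117.07143.
(This is only a lower bound; the true E[α(G)] may be larger.)

E[α(G)] ≥ 1639/14 ≈ 117.07143.


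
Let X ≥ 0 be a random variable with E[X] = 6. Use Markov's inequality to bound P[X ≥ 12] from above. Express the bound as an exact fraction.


μ = E[X] = 6, a = 12.
Markov: P[X ≥ 12] ≤ μ/a = (6)/12 = 1/2.
Numerically: ≈ 0.50000.
(Since a = 12 > μ = 6.00000, the bound 1/2 is < 1 and informative.)

P[X ≥ 12] ≤ 1/2 ≈ 0.50000.


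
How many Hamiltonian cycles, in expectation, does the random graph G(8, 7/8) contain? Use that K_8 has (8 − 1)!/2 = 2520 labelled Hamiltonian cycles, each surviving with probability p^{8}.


K_8 has (8 − 1)!/2 = 2520 labelled Hamiltonian cycles.
For each such Hamiltonian cycle H, let X_H = 1 if all 8 edges of H are present in G. Then P[X_H = 1] = p^{8} = (7/8)^{8} = 5764801/16777216.
Summing the indicators: E[X] = Σ_H E[X_H] = 2520 · p^{8} = 2520 · 5764801/16777216 = 1815912315/2097152.
Numerically: E[X] ≈ 865.9.

E[X] = 2520 · (7/8)^{8} = 1815912315/2097152 ≈ 865.9.


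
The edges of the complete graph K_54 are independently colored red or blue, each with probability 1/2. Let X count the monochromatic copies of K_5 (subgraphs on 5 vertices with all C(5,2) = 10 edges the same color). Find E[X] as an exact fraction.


Let X = Σ_S X_S over the C(54, 5) = 3162510 subsets S of size 5, where X_S = 1 if the K_5 on S is monochromatic.
For a fixed S, the K_5 on S has C(5, 2) = 10 edges. P[all 10 edges red] = (1/2)^10, and likewise for blue, so P[monochromatic] = 2·(1/2)^10 = 2^{1 − 10} = 1/512.
Summing: E[X] = C(54, 5) · 2^{1 − 10} = 3162510 · 1/512 = 1581255/256.
Numerically: E[X] ≈ 6176.777344.

E[X] = C(54,5)·2^(1−C(5,2)) = 1581255/256 ≈ 6176.777344.


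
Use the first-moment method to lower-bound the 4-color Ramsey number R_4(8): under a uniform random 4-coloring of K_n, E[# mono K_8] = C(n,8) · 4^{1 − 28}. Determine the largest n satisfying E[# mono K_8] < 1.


We need C(n, 8) · 4^{1 − 28} < 1, i.e. C(n, 8) < 4^{28 − 1} = 18014398509481984.
Check values of n near the boundary:
  n = 403: C(403, 8) = 16090020602228430; 16090020602228430 < 18014398509481984? YES
  n = 404: C(404, 8) = 16415071523485570; 16415071523485570 < 18014398509481984? YES
  n = 405: C(405, 8) = 16745853821188050; 16745853821188050 < 18014398509481984? YES
  n = 406: C(406, 8) = 17082453897995850; 17082453897995850 < 18014398509481984? YES
  n = 407: C(407, 8) = 17424959239309050; 17424959239309050 < 18014398509481984? YES
  n = 408: C(408, 8) = 17773458424095231; 17773458424095231 < 18014398509481984? YES
  n = 409: C(409, 8) = 18128041135797879; 18128041135797879 < 18014398509481984? NO
  n = 410: C(410, 8) = 18488798173326195; 18488798173326195 < 18014398509481984? NO
The largest n with C(n, 8) < 18014398509481984 is n = 408 (where E[X] = 17773458424095231/18014398509481984 ≈ 0.9866251). Hence R_4(8) > 408, i.e. R_4(8) ≥ 409.

Largest n = 408; hence R_4(8) > 408.


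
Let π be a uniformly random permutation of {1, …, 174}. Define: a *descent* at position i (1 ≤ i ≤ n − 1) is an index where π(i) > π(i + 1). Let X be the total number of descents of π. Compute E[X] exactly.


Write X = Σ X_I over i = 1, …, 173, with X_I the indicator of one descent.
There are 173 indicators.
For each fixed i, the pair (π(i), π(i+1)) is a uniformly random ordered pair of distinct values from {1, …, 174}; by symmetry P[π(i) > π(i+1)] = 1/2.
By linearity: E[X] = 173 · (1/2) = (174 − 1) · (1/2) = 173/2 ≈ 86.50000.

E[X] = 173/2 = 86.50000.


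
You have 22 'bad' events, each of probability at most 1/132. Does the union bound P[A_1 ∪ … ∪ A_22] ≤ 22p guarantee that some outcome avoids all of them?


Union bound: P[∪_{i=1}^{22} A_i] ≤ Σ_i P[A_i] ≤ 22·p = 22·(1/132) = 1/6.
Numerically: 1/6 ≈ 0.1666667.
Is 1/6 < 1? YES.
Since P[∪ A_i] ≤ 1/6 < 1, the complement has P[∩ A_i^c] ≥ 1 − 1/6 = 5/6 > 0, so some outcome avoids every A_i.

22·p = 1/6 ≈ 0.1666667; existence CERTIFIED by the union bound.


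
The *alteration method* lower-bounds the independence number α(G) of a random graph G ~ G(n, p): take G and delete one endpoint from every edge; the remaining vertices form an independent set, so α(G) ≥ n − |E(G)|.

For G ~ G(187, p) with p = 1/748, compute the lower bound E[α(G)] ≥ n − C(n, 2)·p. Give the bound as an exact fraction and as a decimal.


E[|E(G)|] = C(187, 2)·p = 17391 · (1/748) = 93/4.
E[α(G)] ≥ n − E[|E(G)|] = 187 − 93/4 = 655/4.
Numerically: ≈ 163.7500.
(This is only a lower bound; the true E[α(G)] may be larger.)

E[α(G)] ≥ 655/4 ≈ 163.7500.


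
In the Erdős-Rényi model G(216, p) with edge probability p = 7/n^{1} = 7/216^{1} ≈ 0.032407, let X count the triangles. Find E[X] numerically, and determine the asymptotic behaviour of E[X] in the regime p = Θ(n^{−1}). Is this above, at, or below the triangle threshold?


Number of potential triangles: C(216, 3) = 1656360.
Each occurs with probability p³ ≈ (0.032407)³ ≈ 3.4035557e-05.
By linearity: E[X] = C(216, 3)·p³ ≈ 1656360 · 3.4035557e-05 ≈ 56.37514.
Here α = 1, so p = 7/n is exactly at the triangle threshold p ~ 1/n. Asymptotically E[X] → c³/6 = 7³/6 = 343/6 ≈ 57.16667, a bounded constant. In this regime the triangle count is asymptotically Poisson(c³/6).

E[X] ≈ 56.37514; in regime p = Θ(1/n^{1}) E[X] stays bounded (at the triangle threshold p ~ 1/n).


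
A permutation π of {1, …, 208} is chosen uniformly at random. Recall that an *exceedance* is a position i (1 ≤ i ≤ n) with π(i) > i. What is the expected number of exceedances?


Write X = Σ_{i=1}^{208} X_i, where X_i = 1_{π(i) > i}.
For each fixed i, π(i) is uniform over {1, …, 208} (marginal of a uniform permutation), so P[π(i) > i] = (n − i)/n. Summing: Σ_{i=1}^{208} (n − i)/n = (0 + 1 + … + 207)/208 = 208(208 − 1)/(2·208) = (208 − 1)/2.
Hence E[X] = Σ_{i=1}^{208} (208 − i)/208 = 207/2 ≈ 103.500.

E[X] = 207/2 = 103.500.


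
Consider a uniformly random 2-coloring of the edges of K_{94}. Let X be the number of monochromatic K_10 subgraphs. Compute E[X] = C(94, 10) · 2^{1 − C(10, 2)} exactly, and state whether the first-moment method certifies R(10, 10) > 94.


E[X] = C(94, 10) · 2^{1 − 45} = 9041256841903 · 2^{−44} = 9041256841903/17592186044416.
As a reduced fraction: E[X] = 9041256841903/17592186044416 ≈ 0.513936.
Is E[X] < 1? YES.
Since E[X] < 1, there exists a 2-coloring of K_{94} with no monochromatic K_10; hence R(10, 10) > 94.

E[X] = 9041256841903/17592186044416 ≈ 0.513936; E[X] < 1, so R(10, 10) > 94.


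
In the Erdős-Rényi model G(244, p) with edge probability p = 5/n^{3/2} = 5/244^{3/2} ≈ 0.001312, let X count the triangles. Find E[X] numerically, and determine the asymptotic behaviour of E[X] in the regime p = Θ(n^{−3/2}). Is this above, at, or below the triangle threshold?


Number of potential triangles: C(244, 3) = 2391444.
Each occurs with probability p³ ≈ (0.001312)³ ≈ 2.257646e-09.
By linearity: E[X] = C(244, 3)·p³ ≈ 2391444 · 2.257646e-09 ≈ 0.0054.
Since α = 3/2 > 1, p = c/n^{3/2} = o(1/n) is below the triangle threshold p ~ 1/n. Asymptotically E[X] ~ (c³/6)·n^{3(1−α)} = (5³/6)·n^{-1.5} → 0, so by Markov's inequality G has no triangles w.h.p.

E[X] ≈ 0.0054; in regime p = Θ(1/n^{3/2}) E[X] tends to 0 (below the triangle threshold p ~ 1/n).


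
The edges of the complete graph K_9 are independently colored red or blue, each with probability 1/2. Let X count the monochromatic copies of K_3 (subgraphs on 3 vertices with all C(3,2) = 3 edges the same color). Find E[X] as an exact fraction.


Let X = Σ_S X_S over the C(9, 3) = 84 subsets S of size 3, where X_S = 1 if the K_3 on S is monochromatic.
For a fixed S, the K_3 on S has C(3, 2) = 3 edges. P[all 3 edges red] = (1/2)^3, and likewise for blue, so P[monochromatic] = 2·(1/2)^3 = 2^{1 − 3} = 1/4.
Summing: E[X] = C(9, 3) · 2^{1 − 3} = 84 · 1/4 = 21.
Numerically: E[X] ≈ 21.0000.

E[X] = C(9,3)·2^(1−C(3,2)) = 21 ≈ 21.0000.


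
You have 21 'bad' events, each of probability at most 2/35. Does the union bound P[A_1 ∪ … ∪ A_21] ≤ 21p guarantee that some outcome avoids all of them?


Union bound: P[∪_{i=1}^{21} A_i] ≤ Σ_i P[A_i] ≤ 21·p = 21·(2/35) = 6/5.
Numerically: 6/5 ≈ 1.20000.
Is 6/5 < 1? NO.
Since the bound 6/5 is ≥ 1, the union bound is uninformative here; it does NOT by itself certify existence.

21·p = 6/5 ≈ 1.20000; existence NOT certified by the union bound.


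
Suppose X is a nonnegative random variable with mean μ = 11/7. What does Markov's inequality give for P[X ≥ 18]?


μ = E[X] = 11/7, a = 18.
Markov: P[X ≥ 18] ≤ μ/a = (11/7)/18 = 11/126.
Numerically: ≈ 0.087.
(Since a = 18 > μ = 1.571, the bound 11/126 is < 1 and informative.)

P[X ≥ 18] ≤ 11/126 ≈ 0.087.


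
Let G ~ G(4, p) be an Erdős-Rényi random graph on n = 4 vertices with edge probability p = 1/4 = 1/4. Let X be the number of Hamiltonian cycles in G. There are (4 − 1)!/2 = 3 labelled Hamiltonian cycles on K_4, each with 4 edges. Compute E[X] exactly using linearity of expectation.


K_4 has (4 − 1)!/2 = 3 labelled Hamiltonian cycles.
For each such Hamiltonian cycle H, let X_H = 1 if all 4 edges of H are present in G. Then P[X_H = 1] = p^{4} = (1/4)^{4} = 1/256.
Summing the indicators: E[X] = Σ_H E[X_H] = 3 · p^{4} = 3 · 1/256 = 3/256.
Numerically: E[X] ≈ 0.0117188.

E[X] = 3 · (1/4)^{4} = 3/256 ≈ 0.0117188.


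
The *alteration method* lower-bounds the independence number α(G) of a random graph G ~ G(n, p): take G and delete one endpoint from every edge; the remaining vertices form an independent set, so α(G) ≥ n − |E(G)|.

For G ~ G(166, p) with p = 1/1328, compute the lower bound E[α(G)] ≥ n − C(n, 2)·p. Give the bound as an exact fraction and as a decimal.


E[|E(G)|] = C(166, 2)·p = 13695 · (1/1328) = 165/16.
E[α(G)] ≥ n − E[|E(G)|] = 166 − 165/16 = 2491/16.
Numerically: ≈ 155.687500.
(This is only a lower bound; the true E[α(G)] may be larger.)

E[α(G)] ≥ 2491/16 ≈ 155.687500.


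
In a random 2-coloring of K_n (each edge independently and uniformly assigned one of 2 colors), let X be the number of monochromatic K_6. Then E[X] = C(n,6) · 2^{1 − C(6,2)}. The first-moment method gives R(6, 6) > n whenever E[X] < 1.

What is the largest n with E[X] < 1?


We need C(n, 6) · 2^{1 − 15} < 1, i.e. C(n, 6) < 2^{15 − 1} = 16384.
Check values of n near the boundary:
  n = 15: C(15, 6) = 5005; 5005 < 16384? YES
  n = 16: C(16, 6) = 8008; 8008 < 16384? YES
  n = 17: C(17, 6) = 12376; 12376 < 16384? YES
  n = 18: C(18, 6) = 18564; 18564 < 16384? NO
The largest n with C(n, 6) < 16384 is n = 17 (where E[X] = 1547/2048 ≈ 0.7554). Hence R(6, 6) > 17, i.e. R(6, 6) ≥ 18.

Largest n = 17; hence R(6, 6) > 17.


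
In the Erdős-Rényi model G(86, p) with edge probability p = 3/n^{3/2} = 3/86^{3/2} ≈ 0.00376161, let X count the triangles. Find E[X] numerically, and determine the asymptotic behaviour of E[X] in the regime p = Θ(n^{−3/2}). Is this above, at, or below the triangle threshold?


Number of potential triangles: C(86, 3) = 102340.
Each occurs with probability p³ ≈ (0.00376161)³ ≈ 5.32256206e-08.
By linearity: E[X] = C(86, 3)·p³ ≈ 102340 · 5.32256206e-08 ≈ 0.005447.
Since α = 3/2 > 1, p = c/n^{3/2} = o(1/n) is below the triangle threshold p ~ 1/n. Asymptotically E[X] ~ (c³/6)·n^{3(1−α)} = (3³/6)·n^{-1.5} → 0, so by Markov's inequality G has no triangles w.h.p.

E[X] ≈ 0.005447; in regime p = Θ(1/n^{3/2}) E[X] tends to 0 (below the triangle threshold p ~ 1/n).


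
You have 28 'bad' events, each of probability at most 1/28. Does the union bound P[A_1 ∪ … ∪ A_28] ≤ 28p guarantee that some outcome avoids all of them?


Union bound: P[∪_{i=1}^{28} A_i] ≤ Σ_i P[A_i] ≤ 28·p = 28·(1/28) = 1.
Numerically: 1 ≈ 1.000.
Is 1 < 1? NO.
Since the bound 1 is ≥ 1, the union bound is uninformative here; it does NOT by itself certify existence.

28·p = 1 ≈ 1.000; existence NOT certified by the union bound.


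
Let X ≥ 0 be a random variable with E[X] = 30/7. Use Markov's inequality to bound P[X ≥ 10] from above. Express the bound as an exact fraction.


μ = E[X] = 30/7, a = 10.
Markov: P[X ≥ 10] ≤ μ/a = (30/7)/10 = 3/7.
Numerically: ≈ 0.42857.
(Since a = 10 > μ = 4.28571, the bound 3/7 is < 1 and informative.)

P[X ≥ 10] ≤ 3/7 ≈ 0.42857.


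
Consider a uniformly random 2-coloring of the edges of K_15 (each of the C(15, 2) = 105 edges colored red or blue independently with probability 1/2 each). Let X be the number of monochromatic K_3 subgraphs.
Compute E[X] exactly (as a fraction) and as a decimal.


Let X = Σ_S X_S over the C(15, 3) = 455 subsets S of size 3, where X_S = 1 if the K_3 on S is monochromatic.
For a fixed S, the K_3 on S has C(3, 2) = 3 edges. P[all 3 edges red] = (1/2)^3, and likewise for blue, so P[monochromatic] = 2·(1/2)^3 = 2^{1 − 3} = 1/4.
Summing: E[X] = C(15, 3) · 2^{1 − 3} = 455 · 1/4 = 455/4.
Numerically: E[X] ≈ 113.7500.

E[X] = C(15,3)·2^(1−C(3,2)) = 455/4 ≈ 113.7500.


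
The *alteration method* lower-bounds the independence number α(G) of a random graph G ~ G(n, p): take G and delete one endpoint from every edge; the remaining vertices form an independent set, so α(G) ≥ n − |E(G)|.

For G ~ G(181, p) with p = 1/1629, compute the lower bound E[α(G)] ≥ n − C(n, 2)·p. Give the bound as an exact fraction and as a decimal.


E[|E(G)|] = C(181, 2)·p = 16290 · (1/1629) = 10.
E[α(G)] ≥ n − E[|E(G)|] = 181 − 10 = 171.
Numerically: ≈ 171.000000.
(This is only a lower bound; the true E[α(G)] may be larger.)

E[α(G)] ≥ 171 ≈ 171.000000.


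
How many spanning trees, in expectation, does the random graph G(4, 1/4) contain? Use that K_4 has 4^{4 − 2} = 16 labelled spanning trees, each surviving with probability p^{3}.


K_4 has 4^{4 − 2} = 16 labelled spanning trees.
For each such spanning tree H, let X_H = 1 if all 3 edges of H are present in G. Then P[X_H = 1] = p^{3} = (1/4)^{3} = 1/64.
Summing the indicators: E[X] = Σ_H E[X_H] = 16 · p^{3} = 16 · 1/64 = 1/4.
Numerically: E[X] ≈ 0.25.

E[X] = 16 · (1/4)^{3} = 1/4 ≈ 0.25.


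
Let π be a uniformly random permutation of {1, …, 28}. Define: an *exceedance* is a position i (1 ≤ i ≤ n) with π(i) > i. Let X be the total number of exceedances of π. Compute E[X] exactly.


Write X = Σ_{i=1}^{28} X_i, where X_i = 1_{π(i) > i}.
For each fixed i, π(i) is uniform over {1, …, 28} (marginal of a uniform permutation), so P[π(i) > i] = (n − i)/n. Summing: Σ_{i=1}^{28} (n − i)/n = (0 + 1 + … + 27)/28 = 28(28 − 1)/(2·28) = (28 − 1)/2.
Hence E[X] = Σ_{i=1}^{28} (28 − i)/28 = 27/2 ≈ 13.500.

E[X] = 27/2 = 13.500.


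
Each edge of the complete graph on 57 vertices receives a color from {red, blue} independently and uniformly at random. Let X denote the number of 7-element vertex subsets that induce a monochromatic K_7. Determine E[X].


Let X = Σ_S X_S over the C(57, 7) = 264385836 subsets S of size 7, where X_S = 1 if the K_7 on S is monochromatic.
For a fixed S, the K_7 on S has C(7, 2) = 21 edges. P[all 21 edges red] = (1/2)^21, and likewise for blue, so P[monochromatic] = 2·(1/2)^21 = 2^{1 − 21} = 1/1048576.
Summing: E[X] = C(57, 7) · 2^{1 − 21} = 264385836 · 1/1048576 = 66096459/262144.
Numerically: E[X] ≈ 252.138.

E[X] = C(57,7)·2^(1−C(7,2)) = 66096459/262144 ≈ 252.138.


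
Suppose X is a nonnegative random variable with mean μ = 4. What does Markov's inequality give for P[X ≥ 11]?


μ = E[X] = 4, a = 11.
Markov: P[X ≥ 11] ≤ μ/a = (4)/11 = 4/11.
Numerically: ≈ 0.36364.
(Since a = 11 > μ = 4.00000, the bound 4/11 is < 1 and informative.)

P[X ≥ 11] ≤ 4/11 ≈ 0.36364.


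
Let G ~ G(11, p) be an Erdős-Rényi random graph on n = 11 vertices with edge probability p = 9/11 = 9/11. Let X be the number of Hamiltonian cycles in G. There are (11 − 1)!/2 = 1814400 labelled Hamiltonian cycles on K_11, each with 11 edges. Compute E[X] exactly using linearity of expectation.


K_11 has (11 − 1)!/2 = 1814400 labelled Hamiltonian cycles.
For each such Hamiltonian cycle H, let X_H = 1 if all 11 edges of H are present in G. Then P[X_H = 1] = p^{11} = (9/11)^{11} = 31381059609/285311670611.
Summing the indicators: E[X] = Σ_H E[X_H] = 1814400 · p^{11} = 1814400 · 31381059609/285311670611 = 56937794554569600/285311670611.
Numerically: E[X] ≈ 199563.

E[X] = 1814400 · (9/11)^{11} = 56937794554569600/285311670611 ≈ 199563.


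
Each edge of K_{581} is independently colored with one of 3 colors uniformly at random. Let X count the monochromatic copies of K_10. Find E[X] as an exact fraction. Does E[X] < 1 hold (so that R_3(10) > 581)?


E[X] = C(581, 10) · 3^{1 − 45} = 1117316416086113363120 · 3^{−44} = 1117316416086113363120/984770902183611232881.
As a reduced fraction: E[X] = 1117316416086113363120/984770902183611232881 ≈ 1.134595.
Is E[X] < 1? NO.
Since E[X] ≥ 1, the first-moment bound is inconclusive at n = 581; it does NOT by itself certify R_3(10) > 581.

E[X] = 1117316416086113363120/984770902183611232881 ≈ 1.134595; E[X] ≥ 1; first-moment method inconclusive here.


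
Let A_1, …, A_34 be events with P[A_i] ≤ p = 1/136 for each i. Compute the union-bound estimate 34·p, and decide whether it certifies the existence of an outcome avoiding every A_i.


Union bound: P[∪_{i=1}^{34} A_i] ≤ Σ_i P[A_i] ≤ 34·p = 34·(1/136) = 1/4.
Numerically: 1/4 ≈ 0.250.
Is 1/4 < 1? YES.
Since P[∪ A_i] ≤ 1/4 < 1, the complement has P[∩ A_i^c] ≥ 1 − 1/4 = 3/4 > 0, so some outcome avoids every A_i.

34·p = 1/4 ≈ 0.250; existence CERTIFIED by the union bound.


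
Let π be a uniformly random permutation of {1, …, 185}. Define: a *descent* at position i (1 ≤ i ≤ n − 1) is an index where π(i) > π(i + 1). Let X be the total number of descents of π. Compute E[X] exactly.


Write X = Σ X_I over i = 1, …, 184, with X_I the indicator of one descent.
There are 184 indicators.
For each fixed i, the pair (π(i), π(i+1)) is a uniformly random ordered pair of distinct values from {1, …, 185}; by symmetry P[π(i) > π(i+1)] = 1/2.
By linearity: E[X] = 184 · (1/2) = (185 − 1) · (1/2) = 92 ≈ 92.000000.

E[X] = 92 = 92.000000.


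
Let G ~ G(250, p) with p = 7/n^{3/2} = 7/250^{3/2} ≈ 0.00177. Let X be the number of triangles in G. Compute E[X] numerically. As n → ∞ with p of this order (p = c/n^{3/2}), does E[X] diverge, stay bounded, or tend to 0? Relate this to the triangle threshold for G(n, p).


Number of potential triangles: C(250, 3) = 2573000.
Each occurs with probability p³ ≈ (0.00177)³ ≈ 5.55347e-09.
By linearity: E[X] = C(250, 3)·p³ ≈ 2573000 · 5.55347e-09 ≈ 0.014.
Since α = 3/2 > 1, p = c/n^{3/2} = o(1/n) is below the triangle threshold p ~ 1/n. Asymptotically E[X] ~ (c³/6)·n^{3(1−α)} = (7³/6)·n^{-1.5} → 0, so by Markov's inequality G has no triangles w.h.p.

E[X] ≈ 0.014; in regime p = Θ(1/n^{3/2}) E[X] tends to 0 (below the triangle threshold p ~ 1/n).


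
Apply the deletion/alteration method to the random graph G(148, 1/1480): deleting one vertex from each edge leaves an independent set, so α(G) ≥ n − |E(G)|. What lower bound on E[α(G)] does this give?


E[|E(G)|] = C(148, 2)·p = 10878 · (1/1480) = 147/20.
E[α(G)] ≥ n − E[|E(G)|] = 148 − 147/20 = 2813/20.
Numerically: ≈ 140.65000.
(This is only a lower bound; the true E[α(G)] may be larger.)

E[α(G)] ≥ 2813/20 ≈ 140.65000.


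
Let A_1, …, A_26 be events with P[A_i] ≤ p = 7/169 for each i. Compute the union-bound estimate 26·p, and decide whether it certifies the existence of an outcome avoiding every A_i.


Union bound: P[∪_{i=1}^{26} A_i] ≤ Σ_i P[A_i] ≤ 26·p = 26·(7/169) = 14/13.
Numerically: 14/13 ≈ 1.077.
Is 14/13 < 1? NO.
Since the bound 14/13 is ≥ 1, the union bound is uninformative here; it does NOT by itself certify existence.

26·p = 14/13 ≈ 1.077; existence NOT certified by the union bound.


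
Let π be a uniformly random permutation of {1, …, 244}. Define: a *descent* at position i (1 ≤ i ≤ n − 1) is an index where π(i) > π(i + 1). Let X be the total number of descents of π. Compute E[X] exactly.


Write X = Σ X_I over i = 1, …, 243, with X_I the indicator of one descent.
There are 243 indicators.
For each fixed i, the pair (π(i), π(i+1)) is a uniformly random ordered pair of distinct values from {1, …, 244}; by symmetry P[π(i) > π(i+1)] = 1/2.
By linearity: E[X] = 243 · (1/2) = (244 − 1) · (1/2) = 243/2 ≈ 121.5000.

E[X] = 243/2 = 121.5000.


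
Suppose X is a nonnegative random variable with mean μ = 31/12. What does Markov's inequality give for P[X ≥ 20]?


μ = E[X] = 31/12, a = 20.
Markov: P[X ≥ 20] ≤ μ/a = (31/12)/20 = 31/240.
Numerically: ≈ 0.129167.
(Since a = 20 > μ = 2.583333, the bound 31/240 is < 1 and informative.)

P[X ≥ 20] ≤ 31/240 ≈ 0.129167.
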